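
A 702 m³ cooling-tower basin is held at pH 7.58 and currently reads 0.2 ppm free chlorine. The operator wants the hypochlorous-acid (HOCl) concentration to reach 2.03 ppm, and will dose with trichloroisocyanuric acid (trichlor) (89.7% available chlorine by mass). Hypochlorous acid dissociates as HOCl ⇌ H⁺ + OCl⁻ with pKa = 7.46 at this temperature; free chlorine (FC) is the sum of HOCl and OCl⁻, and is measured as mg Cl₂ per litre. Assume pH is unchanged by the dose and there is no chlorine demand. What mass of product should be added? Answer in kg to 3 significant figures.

Volume: 702 m³ = 702,000 L.
[OCl⁻]/[HOCl] = 10^(pH − pKa) = 10^(7.58 − 7.46) = 1.318; fraction as HOCl = 1/(1 + 1.318) = 0.4314.
Free chlorine required for 2.03 ppm HOCl: 2.03 / 0.4314 = 4.706 ppm.
FC to add: 4.706 − 0.2 = 4.506 mg/L as Cl₂.
Cl₂ equivalent: 4.506 mg/L × 702,000 L = 3163 g.
Product at 89.7% available Cl: 3163 / 0.897 = 3526 g.

3.53 kg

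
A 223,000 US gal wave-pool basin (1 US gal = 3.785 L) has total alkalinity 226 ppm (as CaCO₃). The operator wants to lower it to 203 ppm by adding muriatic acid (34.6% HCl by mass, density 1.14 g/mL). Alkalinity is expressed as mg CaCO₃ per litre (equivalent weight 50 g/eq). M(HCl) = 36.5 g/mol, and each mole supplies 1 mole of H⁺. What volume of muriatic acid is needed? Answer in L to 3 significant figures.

Volume: 223,000 US gal × 3.785 L/gal = 844,055 L.
Alkalinity to neutralize: (226 − 203) = 23 mg/L as CaCO₃ × 844,055 L = 19,410 g as CaCO₃.
Equivalents of H⁺ required: 19,410 ÷ 50 g/eq = 388.3 eq = 388.3 mol HCl.
Mass of HCl: 388.3 × 36.5 = 14,170 g.
Mass of 34.6% solution: 14,170 / 0.346 = 40,960 g.
Volume: 40,960 g ÷ 1.14 g/mL = 35,930 mL.

35.9 L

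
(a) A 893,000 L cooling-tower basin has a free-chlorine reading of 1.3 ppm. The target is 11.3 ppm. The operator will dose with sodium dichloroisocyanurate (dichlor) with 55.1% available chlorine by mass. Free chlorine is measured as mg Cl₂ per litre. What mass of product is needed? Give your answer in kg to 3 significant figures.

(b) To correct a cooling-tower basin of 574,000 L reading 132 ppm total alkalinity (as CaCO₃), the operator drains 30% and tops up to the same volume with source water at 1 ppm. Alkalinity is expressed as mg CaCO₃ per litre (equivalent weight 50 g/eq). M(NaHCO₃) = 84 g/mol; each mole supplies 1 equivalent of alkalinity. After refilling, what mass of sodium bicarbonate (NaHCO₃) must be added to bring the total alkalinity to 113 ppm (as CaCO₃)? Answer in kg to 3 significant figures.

(a) 16.2 kg; (b) 19.6 kg

(a) Chlorine deficit: 11.3 − 1.3 = 10 ppm = 10 mg/L as Cl₂.
(a) Cl₂ equivalent needed: 10 mg/L × 893,000 L = 8,930,000 mg = 8930 g.
(a) Product at 55.1% available chlorine: 8930 / 0.551 = 16,210 g.

(b) After draining 30% and refilling: 132 × 0.70 + 1 × 0.30 = 92.7 ppm.
(b) Deficit to target: 113 − 92.7 = 20.3 mg/L.
(b) As CaCO₃: 20.3 mg/L × 574,000 L = 11,650 g; ÷ 50 g/eq ÷ 1 = 233 mol NaHCO₃.
(b) Mass: 233 × 84 = 19,580 g.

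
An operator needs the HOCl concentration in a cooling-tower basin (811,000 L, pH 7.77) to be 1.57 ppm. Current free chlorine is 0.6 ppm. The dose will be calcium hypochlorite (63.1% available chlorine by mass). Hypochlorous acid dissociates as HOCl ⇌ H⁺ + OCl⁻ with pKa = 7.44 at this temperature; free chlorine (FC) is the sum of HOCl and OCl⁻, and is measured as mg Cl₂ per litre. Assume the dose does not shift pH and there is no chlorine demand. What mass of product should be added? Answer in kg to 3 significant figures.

5.56 kg

[OCl⁻]/[HOCl] = 10^(pH − pKa) = 10^(7.77 − 7.44) = 2.138; fraction as HOCl = 1/(1 + 2.138) = 0.3187.
Free chlorine required for 1.57 ppm HOCl: 1.57 / 0.3187 = 4.927 ppm.
FC to add: 4.927 − 0.6 = 4.327 mg/L as Cl₂.
Cl₂ equivalent: 4.327 mg/L × 811,000 L = 3509 g.
Product at 63.1% available Cl: 3509 / 0.631 = 5561 g.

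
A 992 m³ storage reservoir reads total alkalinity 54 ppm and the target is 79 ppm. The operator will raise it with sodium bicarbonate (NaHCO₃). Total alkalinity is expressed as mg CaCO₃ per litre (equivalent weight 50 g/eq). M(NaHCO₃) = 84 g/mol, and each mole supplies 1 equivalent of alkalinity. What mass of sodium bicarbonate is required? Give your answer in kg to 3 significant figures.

41.7 kg

Volume: 992 m³ = 992,000 L.
Alkalinity to add: (79 − 54) = 25 mg/L as CaCO₃ × 992,000 L = 24,800 g as CaCO₃.
Equivalents: 24,800 g ÷ 50 g/eq = 496 eq.
NaHCO₃ supplies 1 eq per mole → 496 mol.
Mass: 496 mol × 84 g/mol = 41,660 g.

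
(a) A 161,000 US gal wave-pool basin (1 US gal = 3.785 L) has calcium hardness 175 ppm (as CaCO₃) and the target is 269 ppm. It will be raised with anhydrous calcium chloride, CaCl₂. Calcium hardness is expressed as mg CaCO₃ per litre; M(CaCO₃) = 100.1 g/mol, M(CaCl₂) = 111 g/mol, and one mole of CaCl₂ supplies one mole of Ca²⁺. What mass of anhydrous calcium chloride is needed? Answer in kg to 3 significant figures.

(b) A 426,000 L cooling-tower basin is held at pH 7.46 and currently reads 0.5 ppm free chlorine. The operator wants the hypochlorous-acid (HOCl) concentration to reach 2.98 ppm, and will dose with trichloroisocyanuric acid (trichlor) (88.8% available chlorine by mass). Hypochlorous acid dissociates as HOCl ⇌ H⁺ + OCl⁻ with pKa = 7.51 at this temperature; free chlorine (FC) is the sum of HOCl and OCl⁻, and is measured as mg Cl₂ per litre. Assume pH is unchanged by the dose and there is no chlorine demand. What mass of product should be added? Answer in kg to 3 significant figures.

(a) 63.5 kg; (b) 2.46 kg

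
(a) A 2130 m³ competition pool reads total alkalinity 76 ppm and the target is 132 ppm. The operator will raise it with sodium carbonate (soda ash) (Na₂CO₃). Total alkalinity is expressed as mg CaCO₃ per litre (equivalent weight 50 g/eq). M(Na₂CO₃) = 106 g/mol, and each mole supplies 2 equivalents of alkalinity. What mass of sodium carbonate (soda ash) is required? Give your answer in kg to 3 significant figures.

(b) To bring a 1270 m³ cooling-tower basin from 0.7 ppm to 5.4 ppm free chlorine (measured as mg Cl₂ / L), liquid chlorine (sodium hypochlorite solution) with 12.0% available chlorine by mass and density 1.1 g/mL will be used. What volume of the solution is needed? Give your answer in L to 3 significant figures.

(a) Volume: 2130 m³ = 2,130,000 L.
(a) Alkalinity to add: (132 − 76) = 56 mg/L as CaCO₃ × 2,130,000 L = 119,300 g as CaCO₃.
(a) Equivalents: 119,300 g ÷ 50 g/eq = 2386 eq.
(a) Each mole of Na₂CO₃ supplies 2 eq, so 2386 / 2 = 1193 mol.
(a) Mass: 1193 mol × 106 g/mol = 126,400 g.

(b) Volume: 1270 m³ = 1,270,000 L.
(b) Chlorine deficit: 5.4 − 0.7 = 4.7 ppm = 4.7 mg/L as Cl₂.
(b) Cl₂ equivalent needed: 4.7 mg/L × 1,270,000 L = 5,969,000 mg = 5969 g.
(b) Product at 12.0% available chlorine: 5969 / 0.12 = 49,740 g.
(b) Volume at density 1.1 g/mL: 49,740 g ÷ 1.1 g/mL = 45,220 mL.

(a) 126 kg; (b) 45.2 L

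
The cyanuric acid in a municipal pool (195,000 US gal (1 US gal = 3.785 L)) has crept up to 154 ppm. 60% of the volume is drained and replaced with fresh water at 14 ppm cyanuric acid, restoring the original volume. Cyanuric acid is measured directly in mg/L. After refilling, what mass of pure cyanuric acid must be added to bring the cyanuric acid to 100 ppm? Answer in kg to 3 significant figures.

Volume: 195,000 US gal × 3.785 L/gal = 738,075 L.
After draining 60% and refilling: 154 × 0.40 + 14 × 0.60 = 70 ppm.
Deficit to target: 100 − 70 = 30 mg/L.
Mass: 30 mg/L × 738,075 L = 22,140 g cyanuric acid.

22.1 kg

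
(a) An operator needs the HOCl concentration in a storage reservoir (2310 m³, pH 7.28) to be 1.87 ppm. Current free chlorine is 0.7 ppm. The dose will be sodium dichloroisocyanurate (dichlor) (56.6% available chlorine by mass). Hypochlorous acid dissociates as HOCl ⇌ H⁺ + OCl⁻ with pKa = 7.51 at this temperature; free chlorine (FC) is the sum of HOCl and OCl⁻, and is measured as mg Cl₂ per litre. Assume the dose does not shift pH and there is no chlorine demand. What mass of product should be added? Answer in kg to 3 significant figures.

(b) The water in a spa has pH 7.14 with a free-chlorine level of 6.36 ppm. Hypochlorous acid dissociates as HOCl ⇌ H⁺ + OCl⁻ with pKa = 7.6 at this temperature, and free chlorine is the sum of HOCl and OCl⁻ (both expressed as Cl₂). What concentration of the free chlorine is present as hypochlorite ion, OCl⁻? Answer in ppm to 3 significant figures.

(a) Volume: 2310 m³ = 2,310,000 L.
(a) [OCl⁻]/[HOCl] = 10^(pH − pKa) = 10^(7.28 − 7.51) = 0.5888; fraction as HOCl = 1/(1 + 0.5888) = 0.6294.
(a) Free chlorine required for 1.87 ppm HOCl: 1.87 / 0.6294 = 2.971 ppm.
(a) FC to add: 2.971 − 0.7 = 2.271 mg/L as Cl₂.
(a) Cl₂ equivalent: 2.271 mg/L × 2,310,000 L = 5246 g.
(a) Product at 56.6% available Cl: 5246 / 0.566 = 9269 g.

(b) [OCl⁻]/[HOCl] = 10^(pH − pKa) = 10^(7.14 − 7.6) = 10^-0.46 = 0.3467.
(b) Fraction as HOCl = 1 / (1 + 0.3467) = 0.7425.
(b) OCl⁻ = (1 − 0.7425) × 6.36 ppm = 1.637 ppm.

(a) 9.27 kg; (b) 1.64 ppm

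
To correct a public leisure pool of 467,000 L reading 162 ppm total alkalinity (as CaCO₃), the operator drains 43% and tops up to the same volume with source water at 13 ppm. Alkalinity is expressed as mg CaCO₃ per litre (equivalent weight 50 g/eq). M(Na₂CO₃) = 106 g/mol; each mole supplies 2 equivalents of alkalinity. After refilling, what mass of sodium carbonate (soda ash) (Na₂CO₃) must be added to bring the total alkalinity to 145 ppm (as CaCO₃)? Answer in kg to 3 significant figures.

23.3 kg

After draining 43% and refilling: 162 × 0.57 + 13 × 0.43 = 97.93 ppm.
Deficit to target: 145 − 97.93 = 47.07 mg/L.
As CaCO₃: 47.07 mg/L × 467,000 L = 21,980 g; ÷ 50 g/eq ÷ 2 = 219.8 mol Na₂CO₃.
Mass: 219.8 × 106 = 23,300 g.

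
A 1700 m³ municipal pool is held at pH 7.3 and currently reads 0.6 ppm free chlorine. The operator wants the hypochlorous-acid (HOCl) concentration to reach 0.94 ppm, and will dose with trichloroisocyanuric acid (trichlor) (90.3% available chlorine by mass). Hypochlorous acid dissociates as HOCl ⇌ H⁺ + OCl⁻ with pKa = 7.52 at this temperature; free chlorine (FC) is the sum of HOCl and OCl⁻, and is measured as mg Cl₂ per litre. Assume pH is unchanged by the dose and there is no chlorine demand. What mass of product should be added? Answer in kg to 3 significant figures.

1.71 kg

Volume: 1700 m³ = 1,700,000 L.
[OCl⁻]/[HOCl] = 10^(pH − pKa) = 10^(7.3 − 7.52) = 0.6026; fraction as HOCl = 1/(1 + 0.6026) = 0.624.
Free chlorine required for 0.94 ppm HOCl: 0.94 / 0.624 = 1.506 ppm.
FC to add: 1.506 − 0.6 = 0.9064 mg/L as Cl₂.
Cl₂ equivalent: 0.9064 mg/L × 1,700,000 L = 1541 g.
Product at 90.3% available Cl: 1541 / 0.903 = 1706 g.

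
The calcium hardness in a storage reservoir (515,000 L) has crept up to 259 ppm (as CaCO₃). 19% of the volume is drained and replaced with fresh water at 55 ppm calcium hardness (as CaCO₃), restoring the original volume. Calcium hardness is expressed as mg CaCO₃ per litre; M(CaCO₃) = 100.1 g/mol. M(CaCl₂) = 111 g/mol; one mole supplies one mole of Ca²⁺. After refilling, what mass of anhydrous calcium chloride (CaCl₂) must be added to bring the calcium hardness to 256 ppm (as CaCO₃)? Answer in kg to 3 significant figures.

20.4 kg

After draining 19% and refilling: 259 × 0.81 + 55 × 0.19 = 220.24 ppm.
Deficit to target: 256 − 220.24 = 35.76 mg/L.
As CaCO₃: 35.76 mg/L × 515,000 L = 18,420 g; ÷ 100.1 = 184 mol Ca²⁺.
Mass: 184 × 111 = 20,420 g.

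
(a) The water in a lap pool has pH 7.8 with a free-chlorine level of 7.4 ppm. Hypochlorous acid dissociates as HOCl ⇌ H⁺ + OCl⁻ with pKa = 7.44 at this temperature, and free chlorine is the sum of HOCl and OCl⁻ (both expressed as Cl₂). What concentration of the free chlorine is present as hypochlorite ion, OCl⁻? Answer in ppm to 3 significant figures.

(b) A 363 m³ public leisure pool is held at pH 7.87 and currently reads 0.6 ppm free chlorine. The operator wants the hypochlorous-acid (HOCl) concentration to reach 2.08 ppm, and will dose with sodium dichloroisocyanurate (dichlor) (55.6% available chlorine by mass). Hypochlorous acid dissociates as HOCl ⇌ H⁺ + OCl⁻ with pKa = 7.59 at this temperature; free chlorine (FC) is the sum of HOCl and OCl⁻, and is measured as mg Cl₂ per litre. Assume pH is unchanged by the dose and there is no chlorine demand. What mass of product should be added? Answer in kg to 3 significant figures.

(a) 5.15 ppm; (b) 3.55 kg

(a) [OCl⁻]/[HOCl] = 10^(pH − pKa) = 10^(7.8 − 7.44) = 10^0.36 = 2.291.
(a) Fraction as HOCl = 1 / (1 + 2.291) = 0.3039.
(a) OCl⁻ = (1 − 0.3039) × 7.4 ppm = 5.151 ppm.

(b) Volume: 363 m³ = 363,000 L.
(b) [OCl⁻]/[HOCl] = 10^(pH − pKa) = 10^(7.87 − 7.59) = 1.905; fraction as HOCl = 1/(1 + 1.905) = 0.3442.
(b) Free chlorine required for 2.08 ppm HOCl: 2.08 / 0.3442 = 6.043 ppm.
(b) FC to add: 6.043 − 0.6 = 5.443 mg/L as Cl₂.
(b) Cl₂ equivalent: 5.443 mg/L × 363,000 L = 1976 g.
(b) Product at 55.6% available Cl: 1976 / 0.556 = 3554 g.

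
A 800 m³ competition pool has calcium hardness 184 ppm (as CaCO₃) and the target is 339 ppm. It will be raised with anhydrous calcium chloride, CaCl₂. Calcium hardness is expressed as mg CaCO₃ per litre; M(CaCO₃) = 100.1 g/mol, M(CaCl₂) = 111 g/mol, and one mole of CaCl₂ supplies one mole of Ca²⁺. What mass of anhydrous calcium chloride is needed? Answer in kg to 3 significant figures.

Volume: 800 m³ = 800,000 L.
Hardness to add: (339 − 184) = 155 mg/L as CaCO₃ × 800,000 L = 124,000 g as CaCO₃.
Moles of Ca²⁺ (1 mol Ca²⁺ ≡ 1 mol CaCO₃): 124,000 / 100.1 g/mol = 1239 mol.
Mass of CaCl₂: 1239 × 111 = 137,500 g.

138 kg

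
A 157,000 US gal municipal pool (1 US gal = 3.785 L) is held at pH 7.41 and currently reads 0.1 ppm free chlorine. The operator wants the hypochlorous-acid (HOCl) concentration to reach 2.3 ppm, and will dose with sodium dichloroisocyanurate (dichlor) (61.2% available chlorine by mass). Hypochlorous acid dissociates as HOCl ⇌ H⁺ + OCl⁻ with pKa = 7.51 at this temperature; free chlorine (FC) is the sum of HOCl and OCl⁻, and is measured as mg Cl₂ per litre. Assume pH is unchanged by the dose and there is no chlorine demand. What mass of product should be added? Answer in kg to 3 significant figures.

Volume: 157,000 US gal × 3.785 L/gal = 594,245 L.
[OCl⁻]/[HOCl] = 10^(pH − pKa) = 10^(7.41 − 7.51) = 0.7943; fraction as HOCl = 1/(1 + 0.7943) = 0.5573.
Free chlorine required for 2.3 ppm HOCl: 2.3 / 0.5573 = 4.127 ppm.
FC to add: 4.127 − 0.1 = 4.027 mg/L as Cl₂.
Cl₂ equivalent: 4.027 mg/L × 594,245 L = 2393 g.
Product at 61.2% available Cl: 2393 / 0.612 = 3910 g.

3.91 kg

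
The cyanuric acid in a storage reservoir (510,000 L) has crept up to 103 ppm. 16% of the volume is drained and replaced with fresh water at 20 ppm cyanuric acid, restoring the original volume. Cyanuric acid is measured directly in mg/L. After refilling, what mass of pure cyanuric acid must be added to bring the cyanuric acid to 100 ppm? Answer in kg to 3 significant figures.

5.24 kg

After draining 16% and refilling: 103 × 0.84 + 20 × 0.16 = 89.72 ppm.
Deficit to target: 100 − 89.72 = 10.28 mg/L.
Mass: 10.28 mg/L × 510,000 L = 5243 g cyanuric acid.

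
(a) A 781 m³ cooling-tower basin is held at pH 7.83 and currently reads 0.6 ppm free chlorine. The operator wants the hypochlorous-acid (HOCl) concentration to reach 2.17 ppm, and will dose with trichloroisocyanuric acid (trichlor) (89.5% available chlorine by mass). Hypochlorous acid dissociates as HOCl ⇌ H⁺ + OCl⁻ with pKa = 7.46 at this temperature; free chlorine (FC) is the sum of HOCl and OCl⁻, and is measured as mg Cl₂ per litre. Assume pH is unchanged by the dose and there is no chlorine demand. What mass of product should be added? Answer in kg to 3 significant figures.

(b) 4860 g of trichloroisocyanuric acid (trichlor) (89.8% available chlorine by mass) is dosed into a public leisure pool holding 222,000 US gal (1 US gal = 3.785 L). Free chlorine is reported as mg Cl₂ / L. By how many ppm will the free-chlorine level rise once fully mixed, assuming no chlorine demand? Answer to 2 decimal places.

(a) Volume: 781 m³ = 781,000 L.
(a) [OCl⁻]/[HOCl] = 10^(pH − pKa) = 10^(7.83 − 7.46) = 2.344; fraction as HOCl = 1/(1 + 2.344) = 0.299.
(a) Free chlorine required for 2.17 ppm HOCl: 2.17 / 0.299 = 7.257 ppm.
(a) FC to add: 7.257 − 0.6 = 6.657 mg/L as Cl₂.
(a) Cl₂ equivalent: 6.657 mg/L × 781,000 L = 5199 g.
(a) Product at 89.5% available Cl: 5199 / 0.895 = 5809 g.

(b) Volume: 222,000 US gal × 3.785 L/gal = 840,270 L.
(b) Available chlorine delivered: 4860 g × 0.898 = 4364 g as Cl₂.
(b) Concentration rise: 4364 g / 840,270 L = 5.194 mg/L = 5.19 ppm.

(a) 5.81 kg; (b) 5.19 ppm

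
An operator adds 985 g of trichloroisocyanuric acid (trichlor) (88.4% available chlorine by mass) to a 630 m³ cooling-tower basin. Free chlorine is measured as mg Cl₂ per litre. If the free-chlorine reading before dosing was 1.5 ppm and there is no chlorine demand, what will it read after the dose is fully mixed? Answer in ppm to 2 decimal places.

2.88 ppm

Volume: 630 m³ = 630,000 L.
Available chlorine delivered: 985 g × 0.884 = 870.7 g as Cl₂.
Concentration rise: 870.7 g / 630,000 L = 1.382 mg/L = 1.38 ppm.
Final FC: 1.5 + 1.38 = 2.88 ppm.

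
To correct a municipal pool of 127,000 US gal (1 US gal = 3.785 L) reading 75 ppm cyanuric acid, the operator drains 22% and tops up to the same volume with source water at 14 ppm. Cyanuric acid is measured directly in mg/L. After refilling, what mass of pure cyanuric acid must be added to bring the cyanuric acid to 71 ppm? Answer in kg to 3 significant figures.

Volume: 127,000 US gal × 3.785 L/gal = 480,695 L.
After draining 22% and refilling: 75 × 0.78 + 14 × 0.22 = 61.58 ppm.
Deficit to target: 71 − 61.58 = 9.42 mg/L.
Mass: 9.42 mg/L × 480,695 L = 4528 g cyanuric acid.

4.53 kg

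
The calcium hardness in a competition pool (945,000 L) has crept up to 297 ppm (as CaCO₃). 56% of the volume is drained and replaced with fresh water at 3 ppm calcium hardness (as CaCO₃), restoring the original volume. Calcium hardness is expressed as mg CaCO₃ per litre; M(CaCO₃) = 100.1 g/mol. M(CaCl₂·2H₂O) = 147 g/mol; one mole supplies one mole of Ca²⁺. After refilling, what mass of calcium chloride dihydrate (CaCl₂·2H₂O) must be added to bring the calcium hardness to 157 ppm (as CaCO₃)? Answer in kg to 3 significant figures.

After draining 56% and refilling: 297 × 0.44 + 3 × 0.56 = 132.36 ppm.
Deficit to target: 157 − 132.36 = 24.64 mg/L.
As CaCO₃: 24.64 mg/L × 945,000 L = 23,280 g; ÷ 100.1 = 232.6 mol Ca²⁺.
Mass: 232.6 × 147 = 34,190 g.

34.2 kg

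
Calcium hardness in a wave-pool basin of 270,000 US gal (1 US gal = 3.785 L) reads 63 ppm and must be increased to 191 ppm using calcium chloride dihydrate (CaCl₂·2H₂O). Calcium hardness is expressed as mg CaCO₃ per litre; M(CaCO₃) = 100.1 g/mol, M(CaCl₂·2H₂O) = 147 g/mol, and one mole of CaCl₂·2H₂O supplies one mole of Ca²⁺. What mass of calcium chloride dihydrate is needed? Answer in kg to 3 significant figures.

Volume: 270,000 US gal × 3.785 L/gal = 1,021,950 L.
Hardness to add: (191 − 63) = 128 mg/L as CaCO₃ × 1,021,950 L = 130,800 g as CaCO₃.
Moles of Ca²⁺ (1 mol Ca²⁺ ≡ 1 mol CaCO₃): 130,800 / 100.1 g/mol = 1307 mol.
Mass of CaCl₂·2H₂O: 1307 × 147 = 192,100 g.

192 kg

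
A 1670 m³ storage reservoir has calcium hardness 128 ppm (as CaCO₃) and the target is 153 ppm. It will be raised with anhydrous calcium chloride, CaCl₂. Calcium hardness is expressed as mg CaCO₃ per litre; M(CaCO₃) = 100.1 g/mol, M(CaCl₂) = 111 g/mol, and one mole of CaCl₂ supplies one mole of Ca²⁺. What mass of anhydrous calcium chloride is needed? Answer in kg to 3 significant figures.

46.3 kg

Volume: 1670 m³ = 1,670,000 L.
Hardness to add: (153 − 128) = 25 mg/L as CaCO₃ × 1,670,000 L = 41,750 g as CaCO₃.
Moles of Ca²⁺ (1 mol Ca²⁺ ≡ 1 mol CaCO₃): 41,750 / 100.1 g/mol = 417.1 mol.
Mass of CaCl₂: 417.1 × 111 = 46,300 g.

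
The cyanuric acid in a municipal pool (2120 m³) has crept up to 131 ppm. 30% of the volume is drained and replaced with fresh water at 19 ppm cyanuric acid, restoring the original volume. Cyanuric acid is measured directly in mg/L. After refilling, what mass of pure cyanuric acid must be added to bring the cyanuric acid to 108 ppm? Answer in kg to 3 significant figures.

22.5 kg

Volume: 2120 m³ = 2,120,000 L.
After draining 30% and refilling: 131 × 0.70 + 19 × 0.30 = 97.4 ppm.
Deficit to target: 108 − 97.4 = 10.6 mg/L.
Mass: 10.6 mg/L × 2,120,000 L = 22,470 g cyanuric acid.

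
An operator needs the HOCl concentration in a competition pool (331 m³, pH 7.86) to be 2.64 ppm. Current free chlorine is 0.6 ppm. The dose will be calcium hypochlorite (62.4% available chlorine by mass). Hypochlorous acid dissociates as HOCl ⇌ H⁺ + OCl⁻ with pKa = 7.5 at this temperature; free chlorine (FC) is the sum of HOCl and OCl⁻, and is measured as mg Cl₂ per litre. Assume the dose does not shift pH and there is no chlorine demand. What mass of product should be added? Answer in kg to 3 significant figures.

4.29 kg

Volume: 331 m³ = 331,000 L.
[OCl⁻]/[HOCl] = 10^(pH − pKa) = 10^(7.86 − 7.5) = 2.291; fraction as HOCl = 1/(1 + 2.291) = 0.3039.
Free chlorine required for 2.64 ppm HOCl: 2.64 / 0.3039 = 8.688 ppm.
FC to add: 8.688 − 0.6 = 8.088 mg/L as Cl₂.
Cl₂ equivalent: 8.088 mg/L × 331,000 L = 2677 g.
Product at 62.4% available Cl: 2677 / 0.624 = 4290 g.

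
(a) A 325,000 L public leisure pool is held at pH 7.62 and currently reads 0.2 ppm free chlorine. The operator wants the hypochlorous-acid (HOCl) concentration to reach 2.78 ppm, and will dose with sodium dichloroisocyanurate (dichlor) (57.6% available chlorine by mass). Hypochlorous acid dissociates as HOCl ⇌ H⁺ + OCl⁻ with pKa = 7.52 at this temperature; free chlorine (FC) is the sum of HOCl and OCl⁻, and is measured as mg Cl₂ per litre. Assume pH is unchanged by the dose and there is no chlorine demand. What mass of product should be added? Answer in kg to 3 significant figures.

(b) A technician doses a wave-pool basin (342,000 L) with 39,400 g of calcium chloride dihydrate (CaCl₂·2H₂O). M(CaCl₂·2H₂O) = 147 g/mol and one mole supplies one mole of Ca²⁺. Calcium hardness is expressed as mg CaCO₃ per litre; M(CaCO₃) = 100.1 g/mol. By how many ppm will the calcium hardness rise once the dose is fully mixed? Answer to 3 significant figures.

(a) 3.43 kg; (b) 78.4 ppm

(a) [OCl⁻]/[HOCl] = 10^(pH − pKa) = 10^(7.62 − 7.52) = 1.259; fraction as HOCl = 1/(1 + 1.259) = 0.4427.
(a) Free chlorine required for 2.78 ppm HOCl: 2.78 / 0.4427 = 6.28 ppm.
(a) FC to add: 6.28 − 0.2 = 6.08 mg/L as Cl₂.
(a) Cl₂ equivalent: 6.08 mg/L × 325,000 L = 1976 g.
(a) Product at 57.6% available Cl: 1976 / 0.576 = 3430 g.

(b) Moles of Ca²⁺: 39,400 g ÷ 147 g/mol = 268 mol.
(b) As CaCO₃: 268 mol × 100.1 g/mol = 26,830 g.
(b) Rise: 26,830 g / 342,000 L × 1000 = 78.45 mg/L.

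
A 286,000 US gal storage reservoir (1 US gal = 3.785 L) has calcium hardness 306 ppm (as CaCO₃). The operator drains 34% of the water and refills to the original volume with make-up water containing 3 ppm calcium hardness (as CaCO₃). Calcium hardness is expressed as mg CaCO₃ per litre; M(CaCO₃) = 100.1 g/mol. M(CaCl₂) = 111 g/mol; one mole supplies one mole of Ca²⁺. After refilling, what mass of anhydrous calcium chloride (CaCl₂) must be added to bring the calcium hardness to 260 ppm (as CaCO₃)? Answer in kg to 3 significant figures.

68.4 kg

Volume: 286,000 US gal × 3.785 L/gal = 1,082,510 L.
After draining 34% and refilling: 306 × 0.66 + 3 × 0.34 = 202.98 ppm.
Deficit to target: 260 − 202.98 = 57.02 mg/L.
As CaCO₃: 57.02 mg/L × 1,082,510 L = 61,720 g; ÷ 100.1 = 616.6 mol Ca²⁺.
Mass: 616.6 × 111 = 68,450 g.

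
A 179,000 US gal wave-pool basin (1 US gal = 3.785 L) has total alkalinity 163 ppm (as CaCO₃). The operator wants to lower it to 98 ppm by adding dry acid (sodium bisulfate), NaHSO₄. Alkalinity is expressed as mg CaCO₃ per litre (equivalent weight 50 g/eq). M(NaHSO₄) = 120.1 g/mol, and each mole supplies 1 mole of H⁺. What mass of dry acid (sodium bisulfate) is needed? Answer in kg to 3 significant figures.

106 kg

Volume: 179,000 US gal × 3.785 L/gal = 677,515 L.
Alkalinity to neutralize: (163 − 98) = 65 mg/L as CaCO₃ × 677,515 L = 44,040 g as CaCO₃.
Equivalents of H⁺ required: 44,040 ÷ 50 g/eq = 880.8 eq = 880.8 mol NaHSO₄.
Mass of NaHSO₄: 880.8 × 120.1 = 105,800 g.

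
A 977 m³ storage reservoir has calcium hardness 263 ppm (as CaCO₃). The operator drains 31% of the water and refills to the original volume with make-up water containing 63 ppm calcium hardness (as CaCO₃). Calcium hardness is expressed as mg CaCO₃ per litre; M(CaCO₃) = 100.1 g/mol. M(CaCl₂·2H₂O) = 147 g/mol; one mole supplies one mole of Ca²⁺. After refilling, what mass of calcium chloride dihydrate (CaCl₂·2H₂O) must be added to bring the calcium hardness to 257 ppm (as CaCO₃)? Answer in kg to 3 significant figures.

Volume: 977 m³ = 977,000 L.
After draining 31% and refilling: 263 × 0.69 + 63 × 0.31 = 201 ppm.
Deficit to target: 257 − 201 = 56 mg/L.
As CaCO₃: 56 mg/L × 977,000 L = 54,710 g; ÷ 100.1 = 546.6 mol Ca²⁺.
Mass: 546.6 × 147 = 80,350 g.

80.3 kg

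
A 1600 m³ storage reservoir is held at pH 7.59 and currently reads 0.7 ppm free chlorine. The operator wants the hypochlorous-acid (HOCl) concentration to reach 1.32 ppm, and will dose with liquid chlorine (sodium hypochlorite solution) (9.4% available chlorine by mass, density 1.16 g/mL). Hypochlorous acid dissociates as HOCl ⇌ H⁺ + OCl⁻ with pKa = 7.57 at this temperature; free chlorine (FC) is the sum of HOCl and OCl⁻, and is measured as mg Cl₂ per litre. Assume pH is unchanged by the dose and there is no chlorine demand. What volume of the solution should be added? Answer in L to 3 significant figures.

29.4 L

Volume: 1600 m³ = 1,600,000 L.
[OCl⁻]/[HOCl] = 10^(pH − pKa) = 10^(7.59 − 7.57) = 1.047; fraction as HOCl = 1/(1 + 1.047) = 0.4885.
Free chlorine required for 1.32 ppm HOCl: 1.32 / 0.4885 = 2.702 ppm.
FC to add: 2.702 − 0.7 = 2.002 mg/L as Cl₂.
Cl₂ equivalent: 2.002 mg/L × 1,600,000 L = 3204 g.
Product at 9.4% available Cl: 3204 / 0.094 = 34,080 g.
Volume: 34,080 g ÷ 1.16 g/mL = 29,380 mL.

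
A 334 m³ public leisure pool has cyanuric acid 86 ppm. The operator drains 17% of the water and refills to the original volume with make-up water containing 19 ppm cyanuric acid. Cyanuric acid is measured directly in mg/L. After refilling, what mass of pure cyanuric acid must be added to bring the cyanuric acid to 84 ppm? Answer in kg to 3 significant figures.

3.14 kg

Volume: 334 m³ = 334,000 L.
After draining 17% and refilling: 86 × 0.83 + 19 × 0.17 = 74.61 ppm.
Deficit to target: 84 − 74.61 = 9.39 mg/L.
Mass: 9.39 mg/L × 334,000 L = 3136 g cyanuric acid.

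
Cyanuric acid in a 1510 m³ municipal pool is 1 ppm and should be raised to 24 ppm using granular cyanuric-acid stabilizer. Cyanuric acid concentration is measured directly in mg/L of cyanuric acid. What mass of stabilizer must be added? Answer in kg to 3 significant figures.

34.7 kg

Volume: 1510 m³ = 1,510,000 L.
CYA to add: (24 − 1) = 23 mg/L × 1,510,000 L = 34,730 g cyanuric acid.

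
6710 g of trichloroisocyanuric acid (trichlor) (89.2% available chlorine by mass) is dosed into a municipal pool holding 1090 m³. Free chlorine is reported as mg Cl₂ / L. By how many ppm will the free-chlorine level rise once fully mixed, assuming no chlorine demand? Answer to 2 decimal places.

Volume: 1090 m³ = 1,090,000 L.
Available chlorine delivered: 6710 g × 0.892 = 5985 g as Cl₂.
Concentration rise: 5985 g / 1,090,000 L = 5.491 mg/L = 5.49 ppm.

5.49 ppm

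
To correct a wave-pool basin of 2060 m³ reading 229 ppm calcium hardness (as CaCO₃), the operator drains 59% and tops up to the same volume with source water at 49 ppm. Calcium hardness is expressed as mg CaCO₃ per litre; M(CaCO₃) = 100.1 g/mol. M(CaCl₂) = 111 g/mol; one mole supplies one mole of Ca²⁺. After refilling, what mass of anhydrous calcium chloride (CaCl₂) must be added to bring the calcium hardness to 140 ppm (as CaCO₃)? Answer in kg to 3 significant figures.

Volume: 2060 m³ = 2,060,000 L.
After draining 59% and refilling: 229 × 0.41 + 49 × 0.59 = 122.8 ppm.
Deficit to target: 140 − 122.8 = 17.2 mg/L.
As CaCO₃: 17.2 mg/L × 2,060,000 L = 35,430 g; ÷ 100.1 = 354 mol Ca²⁺.
Mass: 354 × 111 = 39,290 g.

39.3 kg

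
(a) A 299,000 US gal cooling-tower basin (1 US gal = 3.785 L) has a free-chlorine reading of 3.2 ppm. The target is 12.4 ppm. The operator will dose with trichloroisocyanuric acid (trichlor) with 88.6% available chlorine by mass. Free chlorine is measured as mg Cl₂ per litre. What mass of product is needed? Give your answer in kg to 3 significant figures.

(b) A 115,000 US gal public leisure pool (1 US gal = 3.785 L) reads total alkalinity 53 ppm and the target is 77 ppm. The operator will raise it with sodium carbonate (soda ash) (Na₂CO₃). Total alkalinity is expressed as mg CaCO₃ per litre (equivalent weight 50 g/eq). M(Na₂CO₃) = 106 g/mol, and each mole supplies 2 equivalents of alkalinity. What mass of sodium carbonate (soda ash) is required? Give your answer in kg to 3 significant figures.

(a) Volume: 299,000 US gal × 3.785 L/gal = 1,131,715 L.
(a) Chlorine deficit: 12.4 − 3.2 = 9.2 ppm = 9.2 mg/L as Cl₂.
(a) Cl₂ equivalent needed: 9.2 mg/L × 1,131,715 L = 10,410,000 mg = 10,410 g.
(a) Product at 88.6% available chlorine: 10,410 / 0.886 = 11,750 g.

(b) Volume: 115,000 US gal × 3.785 L/gal = 435,275 L.
(b) Alkalinity to add: (77 − 53) = 24 mg/L as CaCO₃ × 435,275 L = 10,450 g as CaCO₃.
(b) Equivalents: 10,450 g ÷ 50 g/eq = 208.9 eq.
(b) Each mole of Na₂CO₃ supplies 2 eq, so 208.9 / 2 = 104.5 mol.
(b) Mass: 104.5 mol × 106 g/mol = 11,070 g.

(a) 11.8 kg; (b) 11.1 kg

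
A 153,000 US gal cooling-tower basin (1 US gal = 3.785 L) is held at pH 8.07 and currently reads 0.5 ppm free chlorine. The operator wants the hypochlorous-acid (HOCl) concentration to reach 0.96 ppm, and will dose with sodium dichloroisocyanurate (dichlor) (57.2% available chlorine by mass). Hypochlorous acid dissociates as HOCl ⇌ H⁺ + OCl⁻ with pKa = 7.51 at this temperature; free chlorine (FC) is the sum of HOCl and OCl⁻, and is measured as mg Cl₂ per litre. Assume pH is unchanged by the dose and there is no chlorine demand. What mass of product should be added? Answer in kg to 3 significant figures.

3.99 kg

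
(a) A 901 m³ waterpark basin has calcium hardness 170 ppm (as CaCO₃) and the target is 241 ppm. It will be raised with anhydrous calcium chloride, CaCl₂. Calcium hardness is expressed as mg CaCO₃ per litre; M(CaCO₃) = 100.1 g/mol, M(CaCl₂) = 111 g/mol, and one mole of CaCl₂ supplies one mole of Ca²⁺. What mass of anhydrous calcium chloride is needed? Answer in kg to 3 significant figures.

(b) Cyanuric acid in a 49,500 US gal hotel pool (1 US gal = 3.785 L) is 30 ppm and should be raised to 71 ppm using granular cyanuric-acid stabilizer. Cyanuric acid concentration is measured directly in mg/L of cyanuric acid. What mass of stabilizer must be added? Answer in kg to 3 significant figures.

(a) 70.9 kg; (b) 7.68 kg

(a) Volume: 901 m³ = 901,000 L.
(a) Hardness to add: (241 − 170) = 71 mg/L as CaCO₃ × 901,000 L = 63,970 g as CaCO₃.
(a) Moles of Ca²⁺ (1 mol Ca²⁺ ≡ 1 mol CaCO₃): 63,970 / 100.1 g/mol = 639.1 mol.
(a) Mass of CaCl₂: 639.1 × 111 = 70,940 g.

(b) Volume: 49,500 US gal × 3.785 L/gal = 187,358 L.
(b) CYA to add: (71 − 30) = 41 mg/L × 187,358 L = 7682 g cyanuric acid.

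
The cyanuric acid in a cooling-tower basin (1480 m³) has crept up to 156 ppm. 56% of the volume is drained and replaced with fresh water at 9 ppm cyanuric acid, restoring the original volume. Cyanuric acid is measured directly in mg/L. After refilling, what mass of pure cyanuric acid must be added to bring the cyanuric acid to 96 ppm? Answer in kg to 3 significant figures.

33.0 kg

Volume: 1480 m³ = 1,480,000 L.
After draining 56% and refilling: 156 × 0.44 + 9 × 0.56 = 73.68 ppm.
Deficit to target: 96 − 73.68 = 22.32 mg/L.
Mass: 22.32 mg/L × 1,480,000 L = 33,030 g cyanuric acid.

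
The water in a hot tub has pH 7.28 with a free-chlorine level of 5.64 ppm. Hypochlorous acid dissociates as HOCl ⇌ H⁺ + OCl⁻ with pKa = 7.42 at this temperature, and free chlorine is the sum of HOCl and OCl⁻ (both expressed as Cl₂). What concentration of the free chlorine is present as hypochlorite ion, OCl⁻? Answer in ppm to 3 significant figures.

2.37 ppm

[OCl⁻]/[HOCl] = 10^(pH − pKa) = 10^(7.28 − 7.42) = 10^-0.14 = 0.7244.
Fraction as HOCl = 1 / (1 + 0.7244) = 0.5799.
OCl⁻ = (1 − 0.5799) × 5.64 ppm = 2.369 ppm.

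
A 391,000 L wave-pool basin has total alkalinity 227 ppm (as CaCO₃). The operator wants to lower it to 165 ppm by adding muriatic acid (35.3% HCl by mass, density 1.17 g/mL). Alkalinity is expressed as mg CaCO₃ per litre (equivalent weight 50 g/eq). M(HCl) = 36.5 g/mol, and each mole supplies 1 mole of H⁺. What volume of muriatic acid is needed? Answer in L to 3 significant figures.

Alkalinity to neutralize: (227 − 165) = 62 mg/L as CaCO₃ × 391,000 L = 24,240 g as CaCO₃.
Equivalents of H⁺ required: 24,240 ÷ 50 g/eq = 484.8 eq = 484.8 mol HCl.
Mass of HCl: 484.8 × 36.5 = 17,700 g.
Mass of 35.3% solution: 17,700 / 0.353 = 50,130 g.
Volume: 50,130 g ÷ 1.17 g/mL = 42,850 mL.

42.8 L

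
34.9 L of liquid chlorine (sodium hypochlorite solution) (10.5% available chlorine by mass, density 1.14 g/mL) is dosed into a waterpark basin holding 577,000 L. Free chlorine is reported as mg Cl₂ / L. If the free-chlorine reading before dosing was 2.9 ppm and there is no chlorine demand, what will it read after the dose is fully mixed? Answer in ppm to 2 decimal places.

Mass of solution: 34.9 L × 1000 mL/L × 1.14 g/mL = 39,790 g.
Available chlorine delivered: 39,790 g × 0.105 = 4178 g as Cl₂.
Concentration rise: 4178 g / 577,000 L = 7.24 mg/L = 7.24 ppm.
Final FC: 2.9 + 7.24 = 10.14 ppm.

10.14 ppm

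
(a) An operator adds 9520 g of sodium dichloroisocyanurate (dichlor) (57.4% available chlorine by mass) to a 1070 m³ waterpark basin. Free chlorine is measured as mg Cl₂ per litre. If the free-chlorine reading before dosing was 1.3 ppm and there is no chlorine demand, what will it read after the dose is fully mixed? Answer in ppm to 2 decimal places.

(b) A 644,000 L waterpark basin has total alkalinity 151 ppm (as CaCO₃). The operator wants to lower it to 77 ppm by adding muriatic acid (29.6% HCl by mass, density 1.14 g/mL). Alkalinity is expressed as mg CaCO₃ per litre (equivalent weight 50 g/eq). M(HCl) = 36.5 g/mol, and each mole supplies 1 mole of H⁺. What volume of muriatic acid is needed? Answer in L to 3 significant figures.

(a) 6.41 ppm; (b) 103 L

(a) Volume: 1070 m³ = 1,070,000 L.
(a) Available chlorine delivered: 9520 g × 0.574 = 5464 g as Cl₂.
(a) Concentration rise: 5464 g / 1,070,000 L = 5.107 mg/L = 5.11 ppm.
(a) Final FC: 1.3 + 5.11 = 6.41 ppm.

(b) Alkalinity to neutralize: (151 − 77) = 74 mg/L as CaCO₃ × 644,000 L = 47,660 g as CaCO₃.
(b) Equivalents of H⁺ required: 47,660 ÷ 50 g/eq = 953.1 eq = 953.1 mol HCl.
(b) Mass of HCl: 953.1 × 36.5 = 34,790 g.
(b) Mass of 29.6% solution: 34,790 / 0.296 = 117,500 g.
(b) Volume: 117,500 g ÷ 1.14 g/mL = 103,100 mL.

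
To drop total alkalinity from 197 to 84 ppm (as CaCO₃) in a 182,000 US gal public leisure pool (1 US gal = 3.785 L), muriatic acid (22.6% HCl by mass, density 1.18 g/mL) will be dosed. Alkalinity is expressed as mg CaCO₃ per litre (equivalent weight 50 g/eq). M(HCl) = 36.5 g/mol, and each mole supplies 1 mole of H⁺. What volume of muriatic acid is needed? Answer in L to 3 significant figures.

213 L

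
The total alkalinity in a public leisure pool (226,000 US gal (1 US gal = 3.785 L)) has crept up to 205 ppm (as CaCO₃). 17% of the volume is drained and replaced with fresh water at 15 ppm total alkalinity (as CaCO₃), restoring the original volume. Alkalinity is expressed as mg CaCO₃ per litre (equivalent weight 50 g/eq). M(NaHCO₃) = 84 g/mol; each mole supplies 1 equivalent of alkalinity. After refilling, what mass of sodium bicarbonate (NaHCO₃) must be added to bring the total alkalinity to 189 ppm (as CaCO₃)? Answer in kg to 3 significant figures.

Volume: 226,000 US gal × 3.785 L/gal = 855,410 L.
After draining 17% and refilling: 205 × 0.83 + 15 × 0.17 = 172.7 ppm.
Deficit to target: 189 − 172.7 = 16.3 mg/L.
As CaCO₃: 16.3 mg/L × 855,410 L = 13,940 g; ÷ 50 g/eq ÷ 1 = 278.9 mol NaHCO₃.
Mass: 278.9 × 84 = 23,420 g.

23.4 kg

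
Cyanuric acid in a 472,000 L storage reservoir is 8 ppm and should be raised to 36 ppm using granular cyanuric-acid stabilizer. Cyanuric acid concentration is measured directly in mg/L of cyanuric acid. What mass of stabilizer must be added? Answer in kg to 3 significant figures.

13.2 kg

CYA to add: (36 − 8) = 28 mg/L × 472,000 L = 13,220 g cyanuric acid.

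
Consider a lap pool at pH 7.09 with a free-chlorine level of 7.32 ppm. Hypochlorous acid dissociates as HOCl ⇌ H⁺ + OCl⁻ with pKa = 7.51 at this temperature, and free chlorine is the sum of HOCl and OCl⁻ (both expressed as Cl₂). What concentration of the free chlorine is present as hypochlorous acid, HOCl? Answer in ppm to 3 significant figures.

[OCl⁻]/[HOCl] = 10^(pH − pKa) = 10^(7.09 − 7.51) = 10^-0.42 = 0.3802.
Fraction as HOCl = 1 / (1 + 0.3802) = 0.7245.
HOCl = 0.7245 × 7.32 ppm = 5.304 ppm.

5.30 ppm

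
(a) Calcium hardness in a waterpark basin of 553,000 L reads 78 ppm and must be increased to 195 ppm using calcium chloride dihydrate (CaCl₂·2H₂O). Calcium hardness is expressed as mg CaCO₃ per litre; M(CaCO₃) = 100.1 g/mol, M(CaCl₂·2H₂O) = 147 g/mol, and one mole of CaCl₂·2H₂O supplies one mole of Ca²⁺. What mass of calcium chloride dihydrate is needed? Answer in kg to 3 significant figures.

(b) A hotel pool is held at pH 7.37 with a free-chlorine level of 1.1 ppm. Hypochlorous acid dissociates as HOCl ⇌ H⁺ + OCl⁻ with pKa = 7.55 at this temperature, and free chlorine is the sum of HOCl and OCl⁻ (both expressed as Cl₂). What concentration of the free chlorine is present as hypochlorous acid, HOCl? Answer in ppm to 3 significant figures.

(a) Hardness to add: (195 − 78) = 117 mg/L as CaCO₃ × 553,000 L = 64,700 g as CaCO₃.
(a) Moles of Ca²⁺ (1 mol Ca²⁺ ≡ 1 mol CaCO₃): 64,700 / 100.1 g/mol = 646.4 mol.
(a) Mass of CaCl₂·2H₂O: 646.4 × 147 = 95,020 g.

(b) [OCl⁻]/[HOCl] = 10^(pH − pKa) = 10^(7.37 − 7.55) = 10^-0.18 = 0.6607.
(b) Fraction as HOCl = 1 / (1 + 0.6607) = 0.6022.
(b) HOCl = 0.6022 × 1.1 ppm = 0.6624 ppm.

(a) 95.0 kg; (b) 0.662 ppm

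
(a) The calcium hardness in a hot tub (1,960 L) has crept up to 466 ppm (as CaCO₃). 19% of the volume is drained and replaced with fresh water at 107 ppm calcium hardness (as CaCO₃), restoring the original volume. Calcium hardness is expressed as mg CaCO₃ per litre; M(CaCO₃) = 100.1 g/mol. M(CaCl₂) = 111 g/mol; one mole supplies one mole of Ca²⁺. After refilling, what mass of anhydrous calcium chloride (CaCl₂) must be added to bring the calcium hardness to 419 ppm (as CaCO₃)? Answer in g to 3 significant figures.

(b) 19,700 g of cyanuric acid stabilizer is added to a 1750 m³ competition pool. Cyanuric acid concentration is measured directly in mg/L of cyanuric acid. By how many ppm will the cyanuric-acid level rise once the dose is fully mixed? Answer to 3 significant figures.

(a) 46.1 g; (b) 11.3 ppm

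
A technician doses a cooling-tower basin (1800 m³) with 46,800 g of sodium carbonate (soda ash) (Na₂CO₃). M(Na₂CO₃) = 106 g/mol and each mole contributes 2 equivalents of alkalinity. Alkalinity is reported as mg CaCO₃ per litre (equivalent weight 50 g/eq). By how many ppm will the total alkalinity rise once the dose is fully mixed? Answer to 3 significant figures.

24.5 ppm

Volume: 1800 m³ = 1,800,000 L.
Moles of Na₂CO₃: 46,800 g ÷ 106 g/mol = 441.5 mol → 883 eq of alkalinity.
As CaCO₃: 883 eq × 50 g/eq = 44,150 g.
Rise: 44,150 g / 1,800,000 L × 1000 = 24.53 mg/L.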